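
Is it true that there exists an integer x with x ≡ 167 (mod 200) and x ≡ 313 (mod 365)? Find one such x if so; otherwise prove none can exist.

There is no such integer.

Reduce both congruences modulo 5, which divides 200 and 365: they say x ≡ 167 (mod 5) and x ≡ 313 (mod 5).
But 167 mod 5 = 2 while 313 mod 5 = 3, a contradiction.
Hence the system has no solution.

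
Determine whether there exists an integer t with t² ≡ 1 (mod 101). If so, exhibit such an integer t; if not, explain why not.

t = 100

t = 100 works: 100² = 10000, and 10000 − 1 = 9999 = 99·101.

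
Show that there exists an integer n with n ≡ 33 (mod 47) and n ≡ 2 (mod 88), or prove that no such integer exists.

Since 47 and 88 share no common factor, CRT says the pair of congruences has a solution (unique mod 4136).
Any solution of the first congruence is n = 33 + 47t; substituting into the second, 47t ≡ 2 − 33 ≡ 57 (mod 88).
To invert 47 modulo 88: 88 = 1·47 + 41, 47 = 1·41 + 6, 41 = 6·6 + 5, 6 = 1·5 + 1, 5 = 5·1 + 0, and unwinding, 1 = 6 − 1·5 = 6 − (41 − 6·6) = −41 + 7·6 = −41 + 7·(47 − 1·41) = 7·47 − 8·41 = 7·47 − 8·(88 − 1·47) = −8·88 + 15·47. Thus 47⁻¹ ≡ 15 (mod 88).
Multiplying by 15: t ≡ 15·57 = 855 ≡ 63 (mod 88).
Taking t = 63 gives n = 33 + 47·63 = 2994.
Indeed 2994 ≡ 33 (mod 47) and 2994 ≡ 2 (mod 88).

n = 2994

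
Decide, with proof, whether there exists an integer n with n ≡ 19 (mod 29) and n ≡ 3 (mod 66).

The moduli 29 and 66 are coprime, so by the Chinese Remainder Theorem a unique solution modulo 1914 exists.
Write n = 19 + 29t and require 19 + 29t ≡ 3 (mod 66), i.e. 29t ≡ 50 (mod 66).
Since 29·41 = 1189 = 18·66 + 1, the inverse of 29 mod 66 is 41.
Therefore t ≡ 41·50 = 2050 ≡ 4 (mod 66).
Taking t = 4 gives n = 19 + 29·4 = 135.
Verify: 135 = 4·29 + 19 and 135 = 2·66 + 3. ✓

n = 135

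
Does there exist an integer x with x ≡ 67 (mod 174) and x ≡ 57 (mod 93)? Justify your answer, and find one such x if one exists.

No, no such integer exists.

gcd(174, 93) = 3. If x ≡ 67 (mod 174) and x ≡ 57 (mod 93), then x ≡ 67 (mod 3) and x ≡ 57 (mod 3).
But 67 mod 3 = 1 while 57 mod 3 = 0, a contradiction.
Hence the system has no solution.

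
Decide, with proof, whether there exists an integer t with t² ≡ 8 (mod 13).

No such integer exists.

Computing t² mod 13 for t = 0, 1, …, 6 (enough, by the symmetry t ↦ 13 − t) gives 0, 1, 4, 9, 3, 12, 10.
So the quadratic residues mod 13 are {0, 1, 3, 4, 9, 10, 12}, and 8 is not among them.
Therefore t² ≡ 8 (mod 13) has no solution.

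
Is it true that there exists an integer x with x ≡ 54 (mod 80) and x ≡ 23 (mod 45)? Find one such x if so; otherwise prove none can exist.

gcd(80, 45) = 5. If x ≡ 54 (mod 80) and x ≡ 23 (mod 45), then x ≡ 54 (mod 5) and x ≡ 23 (mod 5).
However 54 ≡ 4 and 23 ≡ 3 (mod 5), and 4 ≠ 3.
Hence the system has no solution.

No such integer exists.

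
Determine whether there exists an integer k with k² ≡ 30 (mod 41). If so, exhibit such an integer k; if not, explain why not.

41 is prime, so by Euler's criterion 30 is a square mod 41 iff 30^((41−1)/2) = 30^20 ≡ 1 (mod 41).
Repeated squaring mod 41: 30^2 = 900 ≡ 39; 30^4 ≡ 39² = 1521 ≡ 4; 30^8 ≡ 4² = 16 ≡ 16; 30^16 ≡ 16² = 256 ≡ 10.
Since 20 = 16 + 4, 30^20 ≡ 10 · 4; multiplying out mod 41: 10·4 = 40 ≡ 40. Thus 30^20 ≡ 40 ≡ −1 (mod 41).
By Euler's criterion 30 is a quadratic non-residue mod 41: no k satisfies k² ≡ 30 (mod 41).

No, no such integer exists.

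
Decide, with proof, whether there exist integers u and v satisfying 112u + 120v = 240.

u = 0, v = 2

Every value of 112u + 120v is a multiple of gcd(112, 120) = 8; since 8 ∣ 240, solutions exist.
Dividing through by 8 reduces the equation to 14u + 15v = 30.
Run the Euclidean algorithm on 15 and 14: 15 = 1·14 + 1, 14 = 14·1 + 0.
Unwinding: 1 = 15 − 1·14, i.e. 14·(-1) + 15·1 = 1.
Scaling by 30 gives the particular solution (u, v) = (-30, 30).
The general solution is u = -30 + 15k, v = 30 − 14k; taking k = 2 gives the smaller pair u = 0, v = 2.
Indeed 112·0 + 120·2 = 0 + 240 = 240.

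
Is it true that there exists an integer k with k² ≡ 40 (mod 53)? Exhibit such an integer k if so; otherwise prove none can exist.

k = 27 works: 27² = 729, and 729 − 40 = 689 = 13·53.

k = 27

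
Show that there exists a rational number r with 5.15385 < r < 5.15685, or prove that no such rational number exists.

r = 165/32

Multiplying by 32: 32·5.15385 = 164.92320 and 32·5.15685 = 165.01920, so the integer 165 lies strictly between them.
So r = 165/32 works: it is a ratio of integers, and dividing 32·5.15385 < 165 < 32·5.15685 through by 32 gives 5.15385 < 165/32 < 5.15685.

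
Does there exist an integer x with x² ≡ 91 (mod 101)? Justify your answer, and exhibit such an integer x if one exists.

101 is prime, so by Euler's criterion 91 is a square mod 101 iff 91^((101−1)/2) = 91^50 ≡ 1 (mod 101).
Squaring successively (mod 101): 91^2 = 8281 ≡ 100; 91^4 ≡ 100² = 10000 ≡ 1; 91^8 ≡ 1² = 1 ≡ 1; 91^16 ≡ 1² = 1 ≡ 1; 91^32 ≡ 1² = 1 ≡ 1.
Since 50 = 32 + 16 + 2, 91^50 ≡ 1 · 1 · 100; multiplying out mod 101: 1·1 = 1 ≡ 1, then 1·100 = 100 ≡ 100. Thus 91^50 ≡ 100 ≡ −1 (mod 101).
The value −1 means 91 is a non-residue modulo 101, so x² ≡ 91 (mod 101) is impossible.

No, no such integer exists.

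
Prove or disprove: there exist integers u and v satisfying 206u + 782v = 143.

No such integers exist.

Any value of 206u + 782v is a multiple of gcd(206, 782) = 2.
However 143 leaves remainder 1 on division by 2.
So the equation is unsolvable over ℤ.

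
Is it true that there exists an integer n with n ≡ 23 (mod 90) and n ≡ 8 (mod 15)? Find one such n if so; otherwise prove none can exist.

n = 23

Here gcd(90, 15) = 15, and both 23 and 8 leave remainder 8 mod 15, so the system is consistent.
In fact n = 23 itself already satisfies 23 mod 15 = 8.
Check: 23 mod 90 = 23, 23 mod 15 = 8. ✓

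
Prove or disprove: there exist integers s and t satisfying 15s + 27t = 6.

Every value of 15s + 27t is a multiple of gcd(15, 27) = 3; since 3 ∣ 6, solutions exist.
Dividing through by 3 reduces the equation to 5s + 9t = 2.
Run the Euclidean algorithm on 9 and 5: 9 = 1·5 + 4, 5 = 1·4 + 1, 4 = 4·1 + 0.
Unwinding: 1 = 5 − 1·4 = 5 − (9 − 1·5) = −9 + 2·5, i.e. 5·2 + 9·(-1) = 1.
Multiplying through by 2: s = 2·2 = 4, t = (-1)·2 = -2 is a solution.
Indeed 15·4 + 27·(-2) = 60 − 54 = 6.

s = 4, t = -2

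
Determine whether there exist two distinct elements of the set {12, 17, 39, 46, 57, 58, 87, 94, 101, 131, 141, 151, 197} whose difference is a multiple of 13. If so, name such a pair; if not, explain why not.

Reduce each element modulo 13: 12↦12, 17↦4, 39↦0, 46↦7, 57↦5, 58↦6, 87↦9, 94↦3, 101↦10, 131↦1, 141↦11, 151↦8, 197↦2.
All 13 residues are distinct, so no two elements differ by a multiple of 13.

There is no such pair.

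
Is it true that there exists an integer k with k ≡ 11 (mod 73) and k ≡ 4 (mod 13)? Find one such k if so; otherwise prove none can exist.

gcd(73, 13) = 1, so the Chinese Remainder Theorem guarantees exactly one residue class mod 949 satisfying both.
Write k = 11 + 73t and require 11 + 73t ≡ 4 (mod 13), i.e. 73t ≡ 6 (mod 13).
73 ≡ 8 (mod 13), so this reads 8t ≡ 6 (mod 13). Note 8·5 = 40 ≡ 1 (mod 13) (as 40 − 1 = 3·13), so 8⁻¹ ≡ 5.
Multiplying by 5: t ≡ 5·6 = 30 ≡ 4 (mod 13).
With t = 4: k = 11 + 73·4 = 303.
Indeed 303 ≡ 11 (mod 73) and 303 ≡ 4 (mod 13).

k = 303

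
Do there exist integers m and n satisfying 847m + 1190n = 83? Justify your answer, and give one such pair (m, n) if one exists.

Both 847 and 1190 are divisible by gcd(847, 1190) = 7, hence so is any combination 847m + 1190n.
But 83 is not a multiple of 7 (it leaves remainder 6).
So the equation is unsolvable over ℤ.

No such integers exist.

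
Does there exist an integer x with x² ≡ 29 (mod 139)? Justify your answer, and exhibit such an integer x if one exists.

Take x = 53. Then 53² = 2809 = 20·139 + 29, so 53² ≡ 29 (mod 139).

x = 53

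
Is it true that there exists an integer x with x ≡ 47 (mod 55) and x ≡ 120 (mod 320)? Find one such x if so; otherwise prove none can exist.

There is no such integer.

Reduce both congruences modulo 5, which divides 55 and 320: they say x ≡ 47 (mod 5) and x ≡ 120 (mod 5).
But 47 mod 5 = 2 while 120 mod 5 = 0, a contradiction.
Hence the system has no solution.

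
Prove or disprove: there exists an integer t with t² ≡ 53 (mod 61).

61 is prime, so by Euler's criterion 53 is a square mod 61 iff 53^((61−1)/2) = 53^30 ≡ 1 (mod 61).
Repeated squaring mod 61: 53^2 = 2809 ≡ 3; 53^4 ≡ 3² = 9 ≡ 9; 53^8 ≡ 9² = 81 ≡ 20; 53^16 ≡ 20² = 400 ≡ 34.
Since 30 = 16 + 8 + 4 + 2, 53^30 ≡ 34 · 20 · 9 · 3; multiplying out mod 61: 34·20 = 680 ≡ 9, then 9·9 = 81 ≡ 20, then 20·3 = 60 ≡ 60. Thus 53^30 ≡ 60 ≡ −1 (mod 61).
The value −1 means 53 is a non-residue modulo 61, so t² ≡ 53 (mod 61) is impossible.

No such integer exists.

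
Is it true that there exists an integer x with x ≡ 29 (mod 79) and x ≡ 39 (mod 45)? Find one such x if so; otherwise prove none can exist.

Since 79 and 45 share no common factor, CRT says the pair of congruences has a solution (unique mod 3555).
Any solution of the first congruence is x = 29 + 79t; substituting into the second, 79t ≡ 39 − 29 ≡ 10 (mod 45).
79 ≡ 34 (mod 45), so this reads 34t ≡ 10 (mod 45). Note 34·4 = 136 ≡ 1 (mod 45) (as 136 − 1 = 3·45), so 34⁻¹ ≡ 4.
Therefore t ≡ 4·10 = 40 (mod 45).
Taking t = 40 gives x = 29 + 79·40 = 3189.
Check: 3189 mod 79 = 29, 3189 mod 45 = 39. ✓

x = 3189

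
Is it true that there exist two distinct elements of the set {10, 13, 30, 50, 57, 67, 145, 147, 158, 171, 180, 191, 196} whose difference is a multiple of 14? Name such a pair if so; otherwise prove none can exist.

No, no such pair exists.

Residues mod 14: 10↦10, 13↦13, 30↦2, 50↦8, 57↦1, 67↦11, 145↦5, 147↦7, 158↦4, 171↦3, 180↦12, 191↦9, 196↦0.
No residue repeats among the 13 elements, so no pair has difference ≡ 0 (mod 14).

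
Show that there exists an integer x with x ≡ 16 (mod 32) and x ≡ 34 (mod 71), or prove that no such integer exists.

The moduli 32 and 71 are coprime, so by the Chinese Remainder Theorem a unique solution modulo 2272 exists.
Any solution of the first congruence is x = 16 + 32t; substituting into the second, 32t ≡ 34 − 16 ≡ 18 (mod 71).
To invert 32 modulo 71: 71 = 2·32 + 7, 32 = 4·7 + 4, 7 = 1·4 + 3, 4 = 1·3 + 1, 3 = 3·1 + 0, and unwinding, 1 = 4 − 1·3 = 4 − (7 − 1·4) = −7 + 2·4 = −7 + 2·(32 − 4·7) = 2·32 − 9·7 = 2·32 − 9·(71 − 2·32) = −9·71 + 20·32. Thus 32⁻¹ ≡ 20 (mod 71).
Multiplying by 20: t ≡ 20·18 = 360 ≡ 5 (mod 71).
With t = 5: x = 16 + 32·5 = 176.
Check: 176 mod 32 = 16, 176 mod 71 = 34. ✓

x = 176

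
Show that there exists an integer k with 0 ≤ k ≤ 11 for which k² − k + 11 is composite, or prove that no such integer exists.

k = 11

At k = 11: 11² − 11 + 11 = 121 = 11·11, which is composite.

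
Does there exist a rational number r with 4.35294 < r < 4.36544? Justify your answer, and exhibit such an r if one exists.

r = 48/11

Scale by 11: the interval becomes (47.88234, 48.01984), which contains the integer 48.
Dividing back, 4.35294 < 48/11 < 4.36544, and 48/11 is rational.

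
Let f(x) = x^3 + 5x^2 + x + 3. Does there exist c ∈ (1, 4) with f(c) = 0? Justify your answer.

No such root exists.

The endpoint values f(1) = 10 and f(4) = 151 are both positive. Claim: f(x) > 0 for every x in (1, 4).
Shift to the endpoint 1: with x = 1 + u (0 < u < 3), one computes f(1 + u) = u^3 + 8u^2 + 14u + 10.
All 4 nonzero coefficients of this polynomial in u are positive; hence for u > 0 the value is a sum of positive terms (the constant 10 among them).
Therefore f(x) > 0 throughout (1, 4), and f has no zero there.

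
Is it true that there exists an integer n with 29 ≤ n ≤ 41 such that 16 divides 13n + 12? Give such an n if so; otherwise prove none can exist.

For n = 29, 30, …, 35 the values 389, 402, 415, 428, 441, 454, 467 are not multiples of 16. At n = 36 we get 13·36 + 12 = 480, and 480 = 16·30.

n = 36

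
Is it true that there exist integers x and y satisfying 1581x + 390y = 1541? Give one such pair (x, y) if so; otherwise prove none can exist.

Any value of 1581x + 390y is a multiple of gcd(1581, 390) = 3.
However 1541 leaves remainder 2 on division by 3.
Hence no integers x, y satisfy the equation.

No such integers exist.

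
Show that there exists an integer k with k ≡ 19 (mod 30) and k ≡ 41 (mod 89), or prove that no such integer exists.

k = 1999

Since 30 and 89 share no common factor, CRT says the pair of congruences has a solution (unique mod 2670).
Any solution of the first congruence is k = 19 + 30t; substituting into the second, 30t ≡ 41 − 19 ≡ 22 (mod 89).
To invert 30 modulo 89: 89 = 2·30 + 29, 30 = 1·29 + 1, 29 = 29·1 + 0, and unwinding, 1 = 30 − 1·29 = 30 − (89 − 2·30) = −89 + 3·30. Thus 30⁻¹ ≡ 3 (mod 89).
Therefore t ≡ 3·22 = 66 (mod 89).
Taking t = 66 gives k = 19 + 30·66 = 1999.
Verify: 1999 = 66·30 + 19 and 1999 = 22·89 + 41. ✓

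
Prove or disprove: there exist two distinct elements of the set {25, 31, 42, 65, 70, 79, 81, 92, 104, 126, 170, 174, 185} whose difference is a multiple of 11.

31 mod 11 = 9 and 42 mod 11 = 9, so 42 − 31 = 11 = 1·11.

31 and 42 are such a pair.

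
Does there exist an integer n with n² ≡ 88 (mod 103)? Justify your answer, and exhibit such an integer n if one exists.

No, no such integer exists.

103 is prime, so by Euler's criterion 88 is a square mod 103 iff 88^((103−1)/2) = 88^51 ≡ 1 (mod 103).
Squaring successively (mod 103): 88^2 = 7744 ≡ 19; 88^4 ≡ 19² = 361 ≡ 52; 88^8 ≡ 52² = 2704 ≡ 26; 88^16 ≡ 26² = 676 ≡ 58; 88^32 ≡ 58² = 3364 ≡ 68.
Since 51 = 32 + 16 + 2 + 1, 88^51 ≡ 68 · 58 · 19 · 88; multiplying out mod 103: 68·58 = 3944 ≡ 30, then 30·19 = 570 ≡ 55, then 55·88 = 4840 ≡ 102. Thus 88^51 ≡ 102 ≡ −1 (mod 103).
The value −1 means 88 is a non-residue modulo 103, so n² ≡ 88 (mod 103) is impossible.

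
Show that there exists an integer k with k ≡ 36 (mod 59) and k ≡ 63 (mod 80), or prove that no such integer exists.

k = 1983

Since 59 and 80 share no common factor, CRT says the pair of congruences has a solution (unique mod 4720).
Any solution of the first congruence is k = 36 + 59t; substituting into the second, 59t ≡ 63 − 36 ≡ 27 (mod 80).
Invert 59 mod 80 by the Euclidean algorithm: 80 = 1·59 + 21, 59 = 2·21 + 17, 21 = 1·17 + 4, 17 = 4·4 + 1, 4 = 4·1 + 0; back-substituting, 1 = 17 − 4·4 = 17 − 4·(21 − 1·17) = −4·21 + 5·17 = −4·21 + 5·(59 − 2·21) = 5·59 − 14·21 = 5·59 − 14·(80 − 1·59) = −14·80 + 19·59. Hence 59·19 ≡ 1, so 59⁻¹ ≡ 19 (mod 80).
Multiplying by 19: t ≡ 19·27 = 513 ≡ 33 (mod 80).
With t = 33: k = 36 + 59·33 = 1983.
Indeed 1983 ≡ 36 (mod 59) and 1983 ≡ 63 (mod 80).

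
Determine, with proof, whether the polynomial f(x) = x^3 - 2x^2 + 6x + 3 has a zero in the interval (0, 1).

Evaluate at the endpoints: f(0) = 3, f(1) = 8 — same sign (positive).
f'(x) = 3x^2 - 4x + 6 has discriminant (-4)² − 4·3·6 = -56 < 0, so f' has no real roots and is positive for every real x.
So f is strictly increasing; between 0 and 1 its values lie between f(0) = 3 and f(1) = 8, all positive. Therefore f has no root in (0, 1).

No such root exists.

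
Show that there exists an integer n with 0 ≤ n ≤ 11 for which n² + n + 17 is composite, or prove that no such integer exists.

There is no such integer n in that range.

The values for n = 0, 1, …, 11 are 17, 19, 23, 29, 37, 47, 59, 73, 89, 107, 127, 149, and each of these is prime.
So no value in the range makes the expression composite.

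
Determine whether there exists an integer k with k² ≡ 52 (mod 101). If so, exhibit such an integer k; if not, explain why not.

k = 31

Take k = 31. Then 31² = 961 = 9·101 + 52, so 31² ≡ 52 (mod 101).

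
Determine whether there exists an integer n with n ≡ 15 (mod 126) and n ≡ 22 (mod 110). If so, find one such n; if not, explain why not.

There is no such integer.

gcd(126, 110) = 2. If n ≡ 15 (mod 126) and n ≡ 22 (mod 110), then n ≡ 15 (mod 2) and n ≡ 22 (mod 2).
However 15 ≡ 1 and 22 ≡ 0 (mod 2), and 1 ≠ 0.
So no integer satisfies both congruences.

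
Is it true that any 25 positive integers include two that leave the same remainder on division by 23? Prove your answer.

Each integer lies in one of the 23 residue classes modulo 23.
Placing 25 integers into 23 classes, some class receives at least two — say a and b.
That is, a and b leave the same remainder on division by 23, as claimed.

Yes.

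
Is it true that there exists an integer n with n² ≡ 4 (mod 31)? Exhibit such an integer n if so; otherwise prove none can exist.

n = 29 works: 29² = 841, and 841 − 4 = 837 = 27·31.

n = 29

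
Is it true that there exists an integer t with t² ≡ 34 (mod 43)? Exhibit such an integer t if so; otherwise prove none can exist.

43 is prime, so by Euler's criterion 34 is a square mod 43 iff 34^((43−1)/2) = 34^21 ≡ 1 (mod 43).
Repeated squaring mod 43: 34^2 = 1156 ≡ 38; 34^4 ≡ 38² = 1444 ≡ 25; 34^8 ≡ 25² = 625 ≡ 23; 34^16 ≡ 23² = 529 ≡ 13.
Since 21 = 16 + 4 + 1, 34^21 ≡ 13 · 25 · 34; multiplying out mod 43: 13·25 = 325 ≡ 24, then 24·34 = 816 ≡ 42. Thus 34^21 ≡ 42 ≡ −1 (mod 43).
By Euler's criterion 34 is a quadratic non-residue mod 43: no t satisfies t² ≡ 34 (mod 43).

No such integer exists.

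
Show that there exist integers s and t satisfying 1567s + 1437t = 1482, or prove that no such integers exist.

1567 and 1437 are coprime, so 1567s + 1437t ranges over all of ℤ.
Run the Euclidean algorithm on 1567 and 1437: 1567 = 1·1437 + 130, 1437 = 11·130 + 7, 130 = 18·7 + 4, 7 = 1·4 + 3, 4 = 1·3 + 1, 3 = 3·1 + 0.
Back-substituting, 1 = 4 − 1·3 = 4 − (7 − 1·4) = −7 + 2·4 = −7 + 2·(130 − 18·7) = 2·130 − 37·7 = 2·130 − 37·(1437 − 11·130) = −37·1437 + 409·130 = −37·1437 + 409·(1567 − 1·1437) = 409·1567 − 446·1437; that is, 1567·409 + 1437·(-446) = 1.
Scaling by 1482 gives the particular solution (s, t) = (606138, -660972).
The general solution is s = 606138 + 1437k, t = -660972 − 1567k; taking k = -421 gives the smaller pair s = 1161, t = -1265.
Indeed 1567·1161 + 1437·(-1265) = 1819287 − 1817805 = 1482.

s = 1161, t = -1265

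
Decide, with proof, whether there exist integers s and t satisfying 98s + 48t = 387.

No, no such integers exist.

Any value of 98s + 48t is a multiple of gcd(98, 48) = 2.
However 387 leaves remainder 1 on division by 2.
So the equation is unsolvable over ℤ.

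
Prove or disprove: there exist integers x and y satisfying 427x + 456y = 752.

x = 320, y = -298

427 and 456 are coprime, so 427x + 456y ranges over all of ℤ.
Dividing repeatedly: 456 = 1·427 + 29, 427 = 14·29 + 21, 29 = 1·21 + 8, 21 = 2·8 + 5, 8 = 1·5 + 3, 5 = 1·3 + 2, 3 = 1·2 + 1, 2 = 2·1 + 0.
Working back up the chain: 1 = 3 − 1·2 = 3 − (5 − 1·3) = −5 + 2·3 = −5 + 2·(8 − 1·5) = 2·8 − 3·5 = 2·8 − 3·(21 − 2·8) = −3·21 + 8·8 = −3·21 + 8·(29 − 1·21) = 8·29 − 11·21 = 8·29 − 11·(427 − 14·29) = −11·427 + 162·29 = −11·427 + 162·(456 − 1·427) = 162·456 − 173·427. So 427·(-173) + 456·162 = 1.
Multiplying through by 752: x = (-173)·752 = -130096, y = 162·752 = 121824 is a solution.
The general solution is x = -130096 + 456k, y = 121824 − 427k; taking k = 286 gives the smaller pair x = 320, y = -298.
Indeed 427·320 + 456·(-298) = 136640 − 135888 = 752.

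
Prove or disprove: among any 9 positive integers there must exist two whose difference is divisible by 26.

No; for instance {80, 81, 82, 83, 84, 85, 86, 87, 88} is a counterexample.

Take the 9 consecutive integers 80, 81, …, 88: their residues mod 26 are all distinct because 9 ≤ 26.
Any two of them differ by at most 8 < 26 and by at least 1, so no difference is a multiple of 26.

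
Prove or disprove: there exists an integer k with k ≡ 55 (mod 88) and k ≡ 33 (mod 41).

The moduli 88 and 41 are coprime, so by the Chinese Remainder Theorem a unique solution modulo 3608 exists.
Write k = 55 + 88t and require 55 + 88t ≡ 33 (mod 41), i.e. 88t ≡ 19 (mod 41).
88 ≡ 6 (mod 41), so this reads 6t ≡ 19 (mod 41). To invert 6 modulo 41: 41 = 6·6 + 5, 6 = 1·5 + 1, 5 = 5·1 + 0, and unwinding, 1 = 6 − 1·5 = 6 − (41 − 6·6) = −41 + 7·6. Thus 6⁻¹ ≡ 7 (mod 41).
Therefore t ≡ 7·19 = 133 ≡ 10 (mod 41).
With t = 10: k = 55 + 88·10 = 935.
Verify: 935 = 10·88 + 55 and 935 = 22·41 + 33. ✓

k = 935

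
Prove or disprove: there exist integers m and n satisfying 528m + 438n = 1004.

Any value of 528m + 438n is a multiple of gcd(528, 438) = 6.
But 1004 is not a multiple of 6 (it leaves remainder 2).
Therefore 528m + 438n = 1004 has no solution in integers.

No, no such integers exist.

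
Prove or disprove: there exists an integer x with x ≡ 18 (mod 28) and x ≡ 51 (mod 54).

No such integer exists.

gcd(28, 54) = 2. If x ≡ 18 (mod 28) and x ≡ 51 (mod 54), then x ≡ 18 (mod 2) and x ≡ 51 (mod 2).
These are incompatible: 18 − 51 = -33 is not divisible by 2.
So no integer satisfies both congruences.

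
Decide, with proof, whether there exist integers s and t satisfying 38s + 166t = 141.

Any value of 38s + 166t is a multiple of gcd(38, 166) = 2.
But 141 is not a multiple of 2 (it leaves remainder 1).
So the equation is unsolvable over ℤ.

No such integers exist.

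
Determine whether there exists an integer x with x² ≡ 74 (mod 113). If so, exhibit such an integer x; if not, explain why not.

Apply Euler's criterion with the prime 113: 74 is a quadratic residue iff 74^56 ≡ 1 (mod 113), and a non-residue iff it is ≡ −1.
Repeated squaring mod 113: 74^2 = 5476 ≡ 52; 74^4 ≡ 52² = 2704 ≡ 105; 74^8 ≡ 105² = 11025 ≡ 64; 74^16 ≡ 64² = 4096 ≡ 28; 74^32 ≡ 28² = 784 ≡ 106.
Since 56 = 32 + 16 + 8, 74^56 ≡ 106 · 28 · 64; multiplying out mod 113: 106·28 = 2968 ≡ 30, then 30·64 = 1920 ≡ 112. Thus 74^56 ≡ 112 ≡ −1 (mod 113).
By Euler's criterion 74 is a quadratic non-residue mod 113: no x satisfies x² ≡ 74 (mod 113).

There is no such integer.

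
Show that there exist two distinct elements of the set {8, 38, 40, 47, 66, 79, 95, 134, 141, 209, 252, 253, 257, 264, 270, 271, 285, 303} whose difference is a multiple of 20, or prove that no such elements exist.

Residues mod 20: 8↦8, 38↦18, 40↦0, 47↦7, 66↦6, 79↦19, 95↦15, 134↦14, 141↦1, 209↦9, 252↦12, 253↦13, 257↦17, 264↦4, 270↦10, 271↦11, 285↦5, 303↦3.
All 18 residues are distinct, so no two elements differ by a multiple of 20.

No, no such pair exists.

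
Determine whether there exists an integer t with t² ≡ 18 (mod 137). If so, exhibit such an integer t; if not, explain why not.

Take t = 44. Then 44² = 1936 = 14·137 + 18, so 44² ≡ 18 (mod 137).

t = 44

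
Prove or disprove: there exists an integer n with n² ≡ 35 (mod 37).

No such integer exists.

Apply Euler's criterion with the prime 37: 35 is a quadratic residue iff 35^18 ≡ 1 (mod 37), and a non-residue iff it is ≡ −1.
Squaring successively (mod 37): 35^2 = 1225 ≡ 4; 35^4 ≡ 4² = 16 ≡ 16; 35^8 ≡ 16² = 256 ≡ 34; 35^16 ≡ 34² = 1156 ≡ 9.
Since 18 = 16 + 2, 35^18 ≡ 9 · 4; multiplying out mod 37: 9·4 = 36 ≡ 36. Thus 35^18 ≡ 36 ≡ −1 (mod 37).
By Euler's criterion 35 is a quadratic non-residue mod 37: no n satisfies n² ≡ 35 (mod 37).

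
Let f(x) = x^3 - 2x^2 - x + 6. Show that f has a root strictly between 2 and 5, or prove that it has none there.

f(2) = 4 and f(5) = 76, both positive, so a sign-change argument is unavailable; we show f keeps this sign on the whole interval.
Shift to the endpoint 2: with x = 2 + u (0 < u < 3), one computes f(2 + u) = u^3 + 4u^2 + 3u + 4.
All 4 nonzero coefficients of this polynomial in u are positive; hence for u > 0 the value is a sum of positive terms (the constant 4 among them).
So f is strictly positive on (2, 5); no root exists in the interval.

f has no root in that interval.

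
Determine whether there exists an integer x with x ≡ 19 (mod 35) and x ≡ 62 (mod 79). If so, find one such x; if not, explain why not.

gcd(35, 79) = 1, so the Chinese Remainder Theorem guarantees exactly one residue class mod 2765 satisfying both.
Write x = 19 + 35t and require 19 + 35t ≡ 62 (mod 79), i.e. 35t ≡ 43 (mod 79).
To invert 35 modulo 79: 79 = 2·35 + 9, 35 = 3·9 + 8, 9 = 1·8 + 1, 8 = 8·1 + 0, and unwinding, 1 = 9 − 1·8 = 9 − (35 − 3·9) = −35 + 4·9 = −35 + 4·(79 − 2·35) = 4·79 − 9·35. Thus 35⁻¹ ≡ -9 ≡ 70 (mod 79).
Multiplying by 70: t ≡ 70·43 = 3010 ≡ 8 (mod 79).
Taking t = 8 gives x = 19 + 35·8 = 299.
Indeed 299 ≡ 19 (mod 35) and 299 ≡ 62 (mod 79).

x = 299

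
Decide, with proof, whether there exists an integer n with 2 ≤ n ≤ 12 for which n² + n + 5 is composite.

At n = 8: 8² + 8 + 5 = 77 = 7·11, which is composite.

n = 8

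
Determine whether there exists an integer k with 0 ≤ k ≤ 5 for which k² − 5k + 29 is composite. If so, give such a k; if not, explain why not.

k = 1

At k = 1: 1² − 5·1 + 29 = 25 = 5·5, which is composite.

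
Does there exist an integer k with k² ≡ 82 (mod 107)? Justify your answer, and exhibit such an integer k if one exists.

Apply Euler's criterion with the prime 107: 82 is a quadratic residue iff 82^53 ≡ 1 (mod 107), and a non-residue iff it is ≡ −1.
Squaring successively (mod 107): 82^2 = 6724 ≡ 90; 82^4 ≡ 90² = 8100 ≡ 75; 82^8 ≡ 75² = 5625 ≡ 61; 82^16 ≡ 61² = 3721 ≡ 83; 82^32 ≡ 83² = 6889 ≡ 41.
Since 53 = 32 + 16 + 4 + 1, 82^53 ≡ 41 · 83 · 75 · 82; multiplying out mod 107: 41·83 = 3403 ≡ 86, then 86·75 = 6450 ≡ 30, then 30·82 = 2460 ≡ 106. Thus 82^53 ≡ 106 ≡ −1 (mod 107).
By Euler's criterion 82 is a quadratic non-residue mod 107: no k satisfies k² ≡ 82 (mod 107).

No, no such integer exists.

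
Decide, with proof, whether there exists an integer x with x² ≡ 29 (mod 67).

x = 37

x = 37 works: 37² = 1369, and 1369 − 29 = 1340 = 20·67.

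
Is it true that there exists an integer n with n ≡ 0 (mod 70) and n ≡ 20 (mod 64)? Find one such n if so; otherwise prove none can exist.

n = 980

The moduli are not coprime: gcd(70, 64) = 2. Compatibility requires 2 ∣ (20 − 0) = 20, which holds, so solutions exist.
Write n = 0 + 70t. Then 70t ≡ 20 − 0 ≡ 20 (mod 64); dividing through by 2 gives 35t ≡ 10 (mod 32).
35 ≡ 3 (mod 32), so this reads 3t ≡ 10 (mod 32). To invert 3 modulo 32: 32 = 10·3 + 2, 3 = 1·2 + 1, 2 = 2·1 + 0, and unwinding, 1 = 3 − 1·2 = 3 − (32 − 10·3) = −32 + 11·3. Thus 3⁻¹ ≡ 11 (mod 32).
Multiplying by 11: t ≡ 11·10 = 110 ≡ 14 (mod 32).
Then n = 0 + 70·14 = 980.
Check: 980 mod 70 = 0, 980 mod 64 = 20. ✓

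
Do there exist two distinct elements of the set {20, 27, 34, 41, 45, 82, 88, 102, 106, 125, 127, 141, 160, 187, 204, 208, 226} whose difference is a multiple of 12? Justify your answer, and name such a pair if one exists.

The pair (34, 82) works.

Reduce each element mod 12: 20↦8, 27↦3, 34↦10, 41↦5, 45↦9, 82↦10, 88↦4, 102↦6, 106↦10, 125↦5, 127↦7, 141↦9, 160↦4, 187↦7, 204↦0, 208↦4, 226↦10. The residue 10 repeats (at 34 and 82), and 82 − 34 = 48 = 4·12.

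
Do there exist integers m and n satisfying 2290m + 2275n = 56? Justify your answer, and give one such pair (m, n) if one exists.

gcd(2290, 2275) = 5, so every integer of the form 2290m + 2275n is a multiple of 5.
However 56 leaves remainder 1 on division by 5.
Hence no integers m, n satisfy the equation.

No such integers exist.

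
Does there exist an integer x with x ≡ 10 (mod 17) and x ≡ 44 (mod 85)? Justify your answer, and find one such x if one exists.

x = 44

gcd(17, 85) = 17. A simultaneous solution exists iff 10 ≡ 44 (mod 17); here 10 mod 17 = 10 = 44 mod 17, so it does.
The integers ≡ 10 (mod 17) are 10, 27, 44, …; their remainders mod 85 are 10, 27, 44, so x = 44 is the first that is ≡ 44 (mod 85).
Check: 44 mod 17 = 10, 44 mod 85 = 44. ✓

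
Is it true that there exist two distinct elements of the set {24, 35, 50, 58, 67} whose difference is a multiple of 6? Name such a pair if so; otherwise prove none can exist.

No, no such pair exists.

Residues mod 6: 24↦0, 35↦5, 50↦2, 58↦4, 67↦1.
No residue repeats among the 5 elements, so no pair has difference ≡ 0 (mod 6).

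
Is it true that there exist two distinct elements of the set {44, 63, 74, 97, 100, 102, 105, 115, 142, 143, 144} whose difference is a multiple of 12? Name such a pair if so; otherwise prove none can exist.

Reduce each element modulo 12: 44↦8, 63↦3, 74↦2, 97↦1, 100↦4, 102↦6, 105↦9, 115↦7, 142↦10, 143↦11, 144↦0.
These 11 residues are pairwise different, hence no difference of two elements is divisible by 12.

No, no such pair exists.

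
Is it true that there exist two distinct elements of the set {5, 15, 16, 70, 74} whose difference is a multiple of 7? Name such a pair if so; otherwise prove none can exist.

Residues mod 7: 5↦5, 15↦1, 16↦2, 70↦0, 74↦4.
No residue repeats among the 5 elements, so no pair has difference ≡ 0 (mod 7).

No such pair exists.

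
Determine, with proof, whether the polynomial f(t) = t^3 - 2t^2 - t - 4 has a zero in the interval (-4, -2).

f(-4) = -96 and f(-2) = -18, both negative, so a sign-change argument is unavailable; we show f keeps this sign on the whole interval.
Substitute t = -2 − u, where 0 < u < 2 on the interval. Expanding, f(-2 − u) = -u^3 - 8u^2 - 19u - 18.
All 4 nonzero coefficients of this polynomial in u are negative; hence for u > 0 the value is a sum of negative terms (the constant -18 among them).
So f is strictly negative on (-4, -2); no root exists in the interval.

No.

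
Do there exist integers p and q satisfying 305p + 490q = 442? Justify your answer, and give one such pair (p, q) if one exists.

gcd(305, 490) = 5, so every integer of the form 305p + 490q is a multiple of 5.
But 442 = 5·88 + 2, so 5 ∤ 442.
Hence no integers p, q satisfy the equation.

No such integers exist.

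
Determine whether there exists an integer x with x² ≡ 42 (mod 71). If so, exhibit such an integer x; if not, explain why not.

Apply Euler's criterion with the prime 71: 42 is a quadratic residue iff 42^35 ≡ 1 (mod 71), and a non-residue iff it is ≡ −1.
Squaring successively (mod 71): 42^2 = 1764 ≡ 60; 42^4 ≡ 60² = 3600 ≡ 50; 42^8 ≡ 50² = 2500 ≡ 15; 42^16 ≡ 15² = 225 ≡ 12; 42^32 ≡ 12² = 144 ≡ 2.
Since 35 = 32 + 2 + 1, 42^35 ≡ 2 · 60 · 42; multiplying out mod 71: 2·60 = 120 ≡ 49, then 49·42 = 2058 ≡ 70. Thus 42^35 ≡ 70 ≡ −1 (mod 71).
By Euler's criterion 42 is a quadratic non-residue mod 71: no x satisfies x² ≡ 42 (mod 71).

There is no such integer.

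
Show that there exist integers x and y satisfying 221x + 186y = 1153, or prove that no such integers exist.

x = 17, y = -14

221 and 186 are coprime, so 221x + 186y ranges over all of ℤ.
Dividing repeatedly: 221 = 1·186 + 35, 186 = 5·35 + 11, 35 = 3·11 + 2, 11 = 5·2 + 1, 2 = 2·1 + 0.
Back-substituting, 1 = 11 − 5·2 = 11 − 5·(35 − 3·11) = −5·35 + 16·11 = −5·35 + 16·(186 − 5·35) = 16·186 − 85·35 = 16·186 − 85·(221 − 1·186) = −85·221 + 101·186; that is, 221·(-85) + 186·101 = 1.
Scaling by 1153 gives the particular solution (x, y) = (-98005, 116453).
The general solution is x = -98005 + 186k, y = 116453 − 221k; taking k = 527 gives the smaller pair x = 17, y = -14.
Indeed 221·17 + 186·(-14) = 3757 − 2604 = 1153.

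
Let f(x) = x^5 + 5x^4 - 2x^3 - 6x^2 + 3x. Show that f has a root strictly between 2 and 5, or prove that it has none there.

No such root exists.

f(2) = 78 and f(5) = 5865, both positive, so a sign-change argument is unavailable; we show f keeps this sign on the whole interval.
Substitute x = 2 + u, where 0 < u < 3 on the interval. Expanding, f(2 + u) = u^5 + 15u^4 + 78u^3 + 182u^2 + 195u + 78.
The nonzero coefficients here are all positive, so for u > 0 every term is positive (or zero), and the constant term 78 is strictly positive.
Therefore f(x) > 0 throughout (2, 5), and f has no zero there.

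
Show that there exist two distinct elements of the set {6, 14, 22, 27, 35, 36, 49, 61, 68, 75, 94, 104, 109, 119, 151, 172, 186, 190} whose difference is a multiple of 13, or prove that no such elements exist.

Both 14 and 27 leave remainder 1 on division by 13; their difference 13 = 1·13 is a multiple of 13.

14 and 27 are such a pair.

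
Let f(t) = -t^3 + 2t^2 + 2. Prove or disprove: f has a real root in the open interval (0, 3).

Yes, f has a root in the interval.

f(0) = 2 and f(3) = -7, which have opposite signs.
Since f is a polynomial it is continuous on [0, 3].
By the Intermediate Value Theorem, f takes the value 0 somewhere in the open interval.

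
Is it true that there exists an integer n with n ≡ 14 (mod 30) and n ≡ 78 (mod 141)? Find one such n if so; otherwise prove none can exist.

There is no such integer.

Both moduli are multiples of 3 = gcd(30, 141), so any solution would satisfy n ≡ 14 and n ≡ 78 modulo 3 simultaneously.
These are incompatible: 14 − 78 = -64 is not divisible by 3.
Therefore no such n exists.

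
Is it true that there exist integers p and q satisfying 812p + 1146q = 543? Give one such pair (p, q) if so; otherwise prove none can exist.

There are no such integers.

Any value of 812p + 1146q is a multiple of gcd(812, 1146) = 2.
But 543 is not a multiple of 2 (it leaves remainder 1).
Hence no integers p, q satisfy the equation.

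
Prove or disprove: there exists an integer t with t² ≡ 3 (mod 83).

Take t = 13. Then 13² = 169 = 2·83 + 3, so 13² ≡ 3 (mod 83).

t = 13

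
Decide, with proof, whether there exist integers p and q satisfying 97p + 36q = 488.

p = 8, q = -8

97 and 36 are coprime, so 97p + 36q ranges over all of ℤ.
Dividing repeatedly: 97 = 2·36 + 25, 36 = 1·25 + 11, 25 = 2·11 + 3, 11 = 3·3 + 2, 3 = 1·2 + 1, 2 = 2·1 + 0.
Unwinding: 1 = 3 − 1·2 = 3 − (11 − 3·3) = −11 + 4·3 = −11 + 4·(25 − 2·11) = 4·25 − 9·11 = 4·25 − 9·(36 − 1·25) = −9·36 + 13·25 = −9·36 + 13·(97 − 2·36) = 13·97 − 35·36, i.e. 97·13 + 36·(-35) = 1.
Scaling by 488 gives the particular solution (p, q) = (6344, -17080).
Shifting by a multiple of (36, −97) keeps it a solution: p = 6344 − 176·36 = 8, q = -17080 + 176·97 = -8.
Indeed 97·8 + 36·(-8) = 776 − 288 = 488.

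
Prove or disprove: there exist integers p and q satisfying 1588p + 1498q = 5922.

p = 665, q = -701

Every value of 1588p + 1498q is a multiple of gcd(1588, 1498) = 2; since 2 ∣ 5922, solutions exist.
Dividing through by 2 reduces the equation to 794p + 749q = 2961.
Run the Euclidean algorithm on 794 and 749: 794 = 1·749 + 45, 749 = 16·45 + 29, 45 = 1·29 + 16, 29 = 1·16 + 13, 16 = 1·13 + 3, 13 = 4·3 + 1, 3 = 3·1 + 0.
Working back up the chain: 1 = 13 − 4·3 = 13 − 4·(16 − 1·13) = −4·16 + 5·13 = −4·16 + 5·(29 − 1·16) = 5·29 − 9·16 = 5·29 − 9·(45 − 1·29) = −9·45 + 14·29 = −9·45 + 14·(749 − 16·45) = 14·749 − 233·45 = 14·749 − 233·(794 − 1·749) = −233·794 + 247·749. So 794·(-233) + 749·247 = 1.
Scaling by 2961 gives the particular solution (p, q) = (-689913, 731367).
Shifting by a multiple of (749, −794) keeps it a solution: p = -689913 + 922·749 = 665, q = 731367 − 922·794 = -701.
Check: 1588·665 + 1498·(-701) = 1056020 − 1050098 = 5922. ✓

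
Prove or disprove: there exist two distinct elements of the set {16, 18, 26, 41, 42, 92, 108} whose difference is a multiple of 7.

Reduce each element modulo 7: 16↦2, 18↦4, 26↦5, 41↦6, 42↦0, 92↦1, 108↦3.
All 7 residues are distinct, so no two elements differ by a multiple of 7.

No such pair exists.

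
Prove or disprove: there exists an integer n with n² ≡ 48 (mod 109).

n = 87

n = 87 works: 87² = 7569, and 7569 − 48 = 7521 = 69·109.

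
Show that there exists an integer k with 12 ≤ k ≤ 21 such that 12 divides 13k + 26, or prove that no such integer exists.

There is no such integer k in that range.

For k = 12, 13, …, 21 the values of 13k + 26 modulo 12 are 2, 3, 4, 5, 6, 7, 8, 9, 10, 11 respectively.
Since 0 is absent from this list, 12 ∤ 13k + 26 for every k with 12 ≤ k ≤ 21.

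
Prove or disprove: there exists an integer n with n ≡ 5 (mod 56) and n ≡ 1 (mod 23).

gcd(56, 23) = 1, so the Chinese Remainder Theorem guarantees exactly one residue class mod 1288 satisfying both.
Any solution of the first congruence is n = 5 + 56t; substituting into the second, 56t ≡ 1 − 5 ≡ 19 (mod 23).
56 ≡ 10 (mod 23), so this reads 10t ≡ 19 (mod 23). To invert 10 modulo 23: 23 = 2·10 + 3, 10 = 3·3 + 1, 3 = 3·1 + 0, and unwinding, 1 = 10 − 3·3 = 10 − 3·(23 − 2·10) = −3·23 + 7·10. Thus 10⁻¹ ≡ 7 (mod 23).
Therefore t ≡ 7·19 = 133 ≡ 18 (mod 23).
With t = 18: n = 5 + 56·18 = 1013.
Verify: 1013 = 18·56 + 5 and 1013 = 44·23 + 1. ✓

n = 1013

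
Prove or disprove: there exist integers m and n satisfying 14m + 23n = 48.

m = 10, n = -4

Since gcd(14, 23) = 1, every integer is an integer combination of 14 and 23.
Euclidean algorithm: 23 = 1·14 + 9, 14 = 1·9 + 5, 9 = 1·5 + 4, 5 = 1·4 + 1, 4 = 4·1 + 0.
Back-substituting, 1 = 5 − 1·4 = 5 − (9 − 1·5) = −9 + 2·5 = −9 + 2·(14 − 1·9) = 2·14 − 3·9 = 2·14 − 3·(23 − 1·14) = −3·23 + 5·14; that is, 14·5 + 23·(-3) = 1.
Scaling by 48 gives the particular solution (m, n) = (240, -144).
Shifting by a multiple of (23, −14) keeps it a solution: m = 240 − 10·23 = 10, n = -144 + 10·14 = -4.
Check: 14·10 + 23·(-4) = 140 − 92 = 48. ✓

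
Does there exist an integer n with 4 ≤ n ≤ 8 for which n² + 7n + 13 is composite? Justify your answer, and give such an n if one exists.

n = 6

At n = 6: 6² + 7·6 + 13 = 91 = 7·13, which is composite.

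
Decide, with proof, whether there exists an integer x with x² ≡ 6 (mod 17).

There is no such integer.

Computing x² mod 17 for x = 0, 1, …, 8 (enough, by the symmetry x ↦ 17 − x) gives 0, 1, 4, 9, 16, 8, 2, 15, 13.
The set of squares mod 17 is therefore {0, 1, 2, 4, 8, 9, 13, 15, 16}, which does not contain 6.
Therefore x² ≡ 6 (mod 17) has no solution.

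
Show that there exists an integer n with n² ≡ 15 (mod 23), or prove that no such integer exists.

Apply Euler's criterion with the prime 23: 15 is a quadratic residue iff 15^11 ≡ 1 (mod 23), and a non-residue iff it is ≡ −1.
Squaring successively (mod 23): 15^2 = 225 ≡ 18; 15^4 ≡ 18² = 324 ≡ 2; 15^8 ≡ 2² = 4 ≡ 4.
Since 11 = 8 + 2 + 1, 15^11 ≡ 4 · 18 · 15; multiplying out mod 23: 4·18 = 72 ≡ 3, then 3·15 = 45 ≡ 22. Thus 15^11 ≡ 22 ≡ −1 (mod 23).
The value −1 means 15 is a non-residue modulo 23, so n² ≡ 15 (mod 23) is impossible.

There is no such integer.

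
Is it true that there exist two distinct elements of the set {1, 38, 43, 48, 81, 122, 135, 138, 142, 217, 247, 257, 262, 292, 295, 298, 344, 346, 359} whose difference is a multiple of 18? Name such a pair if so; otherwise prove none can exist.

1 and 217 are such a pair.

1 mod 18 = 1 and 217 mod 18 = 1, so 217 − 1 = 216 = 12·18.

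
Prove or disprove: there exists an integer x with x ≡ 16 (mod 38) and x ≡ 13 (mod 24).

No such integer exists.

gcd(38, 24) = 2. If x ≡ 16 (mod 38) and x ≡ 13 (mod 24), then x ≡ 16 (mod 2) and x ≡ 13 (mod 2).
But 16 mod 2 = 0 while 13 mod 2 = 1, a contradiction.
Therefore no such x exists.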